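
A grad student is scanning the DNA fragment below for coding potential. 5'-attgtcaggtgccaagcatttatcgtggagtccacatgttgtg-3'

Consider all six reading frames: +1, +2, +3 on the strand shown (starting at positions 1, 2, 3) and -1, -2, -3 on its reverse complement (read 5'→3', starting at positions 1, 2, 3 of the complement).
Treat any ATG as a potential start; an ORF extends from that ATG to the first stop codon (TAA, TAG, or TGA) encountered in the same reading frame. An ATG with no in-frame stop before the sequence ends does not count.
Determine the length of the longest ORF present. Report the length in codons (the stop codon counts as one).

Reverse complement (5'→3'): CACAACATGTGGACTCCACGATAAATGCTTGGCACCTGACAAT
Frame +1: ATT GTC AGG TGC CAA GCA TTT ATC GTG GAG TCC ACA TGT TGT — no ATG→stop ORF.
Frame +2: TTG TCA GGT GCC AAG CAT TTA TCG TGG AGT CCA CAT GTT GTG — no ATG→stop ORF.
Frame +3: TGT CAG GTG CCA AGC ATT TAT CGT GGA GTC CAC ATG TTG — no ATG→stop ORF.
Frame -1: CAC AAC ATG TGG ACT CCA CGA TAA ATG CTT GGC ACC TGA CAA — ATG at 7, stop TAA at 22 → 18 nt; ATG at 25, stop TGA at 37 → 15 nt.
Frame -2: ACA ACA TGT GGA CTC CAC GAT AAA TGC TTG GCA CCT GAC AAT — no ATG→stop ORF.
Frame -3: CAA CAT GTG GAC TCC ACG ATA AAT GCT TGG CAC CTG ACA — no ATG→stop ORF.
Longest: frame -1, positions 7–24, 18 nt = 6 codons = 5 aa. → 6 codons.

6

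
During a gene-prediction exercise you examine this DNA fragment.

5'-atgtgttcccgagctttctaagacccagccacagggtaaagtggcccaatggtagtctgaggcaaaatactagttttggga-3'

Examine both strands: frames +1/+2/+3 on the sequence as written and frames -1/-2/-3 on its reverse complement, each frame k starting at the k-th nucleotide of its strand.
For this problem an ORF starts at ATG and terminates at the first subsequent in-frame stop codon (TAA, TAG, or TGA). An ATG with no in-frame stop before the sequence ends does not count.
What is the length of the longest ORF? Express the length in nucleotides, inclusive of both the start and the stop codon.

21

Reverse complement (5'→3'): TCCCAAAACTAGTATTTTGCCTCAGACTACCATTGGGCCACTTTACCCTGTGGCTGGGTCTTAGAAAGCTCGGGAACACAT
Frame +1: ATG TGT TCC CGA GCT TTC TAA GAC CCA GCC ACA GGG TAA AGT GGC CCA ATG GTA GTC TGA GGC AAA ATA CTA GTT TTG GGA — ATG at 1, stop TAA at 19 → 21 nt; ATG at 49, stop TGA at 58 → 12 nt.
Frame +2: TGT GTT CCC GAG CTT TCT AAG ACC CAG CCA CAG GGT AAA GTG GCC CAA TGG TAG TCT GAG GCA AAA TAC TAG TTT TGG — no ATG→stop ORF.
Frame +3: GTG TTC CCG AGC TTT CTA AGA CCC AGC CAC AGG GTA AAG TGG CCC AAT GGT AGT CTG AGG CAA AAT ACT AGT TTT GGG — no ATG→stop ORF.
Frame -1: TCC CAA AAC TAG TAT TTT GCC TCA GAC TAC CAT TGG GCC ACT TTA CCC TGT GGC TGG GTC TTA GAA AGC TCG GGA ACA CAT — no ATG→stop ORF.
Frame -2: CCC AAA ACT AGT ATT TTG CCT CAG ACT ACC ATT GGG CCA CTT TAC CCT GTG GCT GGG TCT TAG AAA GCT CGG GAA CAC — no ATG→stop ORF.
Frame -3: CCA AAA CTA GTA TTT TGC CTC AGA CTA CCA TTG GGC CAC TTT ACC CTG TGG CTG GGT CTT AGA AAG CTC GGG AAC ACA — no ATG→stop ORF.
Longest: frame +1, positions 1–21, 21 nt = 7 codons = 6 aa. → 21 nucleotides.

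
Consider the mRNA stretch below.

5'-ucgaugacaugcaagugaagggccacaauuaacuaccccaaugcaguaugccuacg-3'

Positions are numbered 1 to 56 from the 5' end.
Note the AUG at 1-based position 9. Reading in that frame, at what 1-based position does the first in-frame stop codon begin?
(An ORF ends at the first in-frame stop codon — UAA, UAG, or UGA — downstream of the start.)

Codons from position 9: AUG (9–11), CAA (12–14), GUG (15–17), AAG (18–20), GGC (21–23), CAC (24–26), AAU (27–29), UAA (30–32).
UAA is a stop codon; it begins at position 30.

30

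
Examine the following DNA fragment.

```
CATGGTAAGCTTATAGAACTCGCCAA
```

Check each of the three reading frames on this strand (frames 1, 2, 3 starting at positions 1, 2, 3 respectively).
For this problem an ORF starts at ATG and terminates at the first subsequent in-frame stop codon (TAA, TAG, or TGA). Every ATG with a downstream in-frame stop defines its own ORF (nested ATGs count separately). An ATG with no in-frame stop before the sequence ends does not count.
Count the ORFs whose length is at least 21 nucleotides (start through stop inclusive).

0

Frame 1: CAT GGT AAG CTT ATA GAA CTC GCC — no ATG→stop ORF.
Frame 2: ATG GTA AGC TTA TAG AAC TCG CCA — ATG at 2, stop TAG at 14 → 15 nt.
Frame 3: TGG TAA GCT TAT AGA ACT CGC CAA — no ATG→stop ORF.
No ORF reaches 21 nucleotides. Count = 0.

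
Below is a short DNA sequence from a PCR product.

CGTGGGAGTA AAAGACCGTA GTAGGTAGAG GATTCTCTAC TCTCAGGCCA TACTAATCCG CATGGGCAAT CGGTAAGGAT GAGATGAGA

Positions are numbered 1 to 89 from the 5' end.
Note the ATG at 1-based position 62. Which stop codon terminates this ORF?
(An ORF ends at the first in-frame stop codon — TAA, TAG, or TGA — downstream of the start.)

TAA

Codons from position 62: ATG (62–64), GGC (65–67), AAT (68–70), CGG (71–73), TAA (74–76).
The first in-frame stop codon is TAA.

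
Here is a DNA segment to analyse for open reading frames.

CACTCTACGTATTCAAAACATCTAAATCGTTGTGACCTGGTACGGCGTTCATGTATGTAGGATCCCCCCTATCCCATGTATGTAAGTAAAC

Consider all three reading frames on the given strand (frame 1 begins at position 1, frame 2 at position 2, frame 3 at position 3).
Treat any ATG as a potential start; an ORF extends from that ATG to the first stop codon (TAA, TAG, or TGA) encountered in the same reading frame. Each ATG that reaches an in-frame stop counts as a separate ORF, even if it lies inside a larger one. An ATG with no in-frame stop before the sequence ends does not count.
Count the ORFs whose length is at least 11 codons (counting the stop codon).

1

Frame 1: CAC TCT ACG TAT TCA AAA CAT CTA AAT CGT TGT GAC CTG GTA CGG CGT TCA TGT ATG TAG GAT CCC CCC TAT CCC ATG TAT GTA AGT AAA — ATG at 55, stop TAG at 58 → 6 nt.
Frame 2: ACT CTA CGT ATT CAA AAC ATC TAA ATC GTT GTG ACC TGG TAC GGC GTT CAT GTA TGT AGG ATC CCC CCT ATC CCA TGT ATG TAA GTA AAC — ATG at 80, stop TAA at 83 → 6 nt.
Frame 3: CTC TAC GTA TTC AAA ACA TCT AAA TCG TTG TGA CCT GGT ACG GCG TTC ATG TAT GTA GGA TCC CCC CTA TCC CAT GTA TGT AAG TAA — ATG at 51, stop TAA at 87 → 39 nt.
ORFs ≥ 11 codons: frame 3 51–89 (13 codons). Count = 1.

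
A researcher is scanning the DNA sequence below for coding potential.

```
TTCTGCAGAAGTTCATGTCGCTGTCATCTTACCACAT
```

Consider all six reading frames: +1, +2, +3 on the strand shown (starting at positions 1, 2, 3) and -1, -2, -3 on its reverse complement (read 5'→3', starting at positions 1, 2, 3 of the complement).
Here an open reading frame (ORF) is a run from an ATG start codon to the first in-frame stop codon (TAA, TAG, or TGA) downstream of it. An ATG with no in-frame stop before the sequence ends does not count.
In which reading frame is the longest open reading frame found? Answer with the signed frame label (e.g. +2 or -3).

-2

Reverse complement (5'→3'): ATGTGGTAAGATGACAGCGACATGAACTTCTGCAGAA
Frame +1: TTC TGC AGA AGT TCA TGT CGC TGT CAT CTT ACC ACA — no ATG→stop ORF.
Frame +2: TCT GCA GAA GTT CAT GTC GCT GTC ATC TTA CCA CAT — no ATG→stop ORF.
Frame +3: CTG CAG AAG TTC ATG TCG CTG TCA TCT TAC CAC — no ATG→stop ORF.
Frame -1: ATG TGG TAA GAT GAC AGC GAC ATG AAC TTC TGC AGA — ATG at 1, stop TAA at 7 → 9 nt.
Frame -2: TGT GGT AAG ATG ACA GCG ACA TGA ACT TCT GCA GAA — ATG at 11, stop TGA at 23 → 15 nt.
Frame -3: GTG GTA AGA TGA CAG CGA CAT GAA CTT CTG CAG — no ATG→stop ORF.
Longest ORF is 15 nt in frame -2 (positions 11–25).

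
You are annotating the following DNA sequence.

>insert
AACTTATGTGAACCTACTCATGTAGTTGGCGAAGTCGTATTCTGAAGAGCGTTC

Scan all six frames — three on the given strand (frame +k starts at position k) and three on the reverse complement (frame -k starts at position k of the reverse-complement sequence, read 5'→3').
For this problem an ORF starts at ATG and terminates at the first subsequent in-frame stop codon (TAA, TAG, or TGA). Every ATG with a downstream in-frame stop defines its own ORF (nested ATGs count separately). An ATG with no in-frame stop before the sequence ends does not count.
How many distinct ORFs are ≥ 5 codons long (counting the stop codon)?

1

Reverse complement (5'→3'): GAACGCTCTTCAGAATACGACTTCGCCAACTACATGAGTAGGTTCACATAAGTT
Frame +1: AAC TTA TGT GAA CCT ACT CAT GTA GTT GGC GAA GTC GTA TTC TGA AGA GCG TTC — no ATG→stop ORF.
Frame +2: ACT TAT GTG AAC CTA CTC ATG TAG TTG GCG AAG TCG TAT TCT GAA GAG CGT — ATG at 20, stop TAG at 23 → 6 nt.
Frame +3: CTT ATG TGA ACC TAC TCA TGT AGT TGG CGA AGT CGT ATT CTG AAG AGC GTT — ATG at 6, stop TGA at 9 → 6 nt.
Frame -1: GAA CGC TCT TCA GAA TAC GAC TTC GCC AAC TAC ATG AGT AGG TTC ACA TAA GTT — ATG at 34, stop TAA at 49 → 18 nt.
Frame -2: AAC GCT CTT CAG AAT ACG ACT TCG CCA ACT ACA TGA GTA GGT TCA CAT AAG — no ATG→stop ORF.
Frame -3: ACG CTC TTC AGA ATA CGA CTT CGC CAA CTA CAT GAG TAG GTT CAC ATA AGT — no ATG→stop ORF.
ORFs ≥ 5 codons: frame -1 34–51 (6 codons). Count = 1.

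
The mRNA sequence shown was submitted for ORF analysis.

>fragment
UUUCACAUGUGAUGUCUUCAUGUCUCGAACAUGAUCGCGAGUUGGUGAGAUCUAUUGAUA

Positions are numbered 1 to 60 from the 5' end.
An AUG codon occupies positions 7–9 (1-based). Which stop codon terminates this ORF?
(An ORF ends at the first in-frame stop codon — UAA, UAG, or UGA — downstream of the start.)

Codons from position 7: AUG (7–9), UGA (10–12).
The first in-frame stop codon is UGA.

UGA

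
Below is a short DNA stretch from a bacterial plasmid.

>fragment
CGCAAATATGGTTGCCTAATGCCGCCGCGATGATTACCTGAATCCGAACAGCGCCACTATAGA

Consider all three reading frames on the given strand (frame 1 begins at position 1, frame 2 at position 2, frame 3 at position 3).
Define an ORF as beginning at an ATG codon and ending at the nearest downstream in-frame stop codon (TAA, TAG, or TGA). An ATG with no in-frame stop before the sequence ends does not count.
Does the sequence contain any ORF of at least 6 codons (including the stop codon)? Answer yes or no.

Frame 1: CGC AAA TAT GGT TGC CTA ATG CCG CCG CGA TGA TTA CCT GAA TCC GAA CAG CGC CAC TAT AGA — ATG at 19, stop TGA at 31 → 15 nt.
Frame 2: GCA AAT ATG GTT GCC TAA TGC CGC CGC GAT GAT TAC CTG AAT CCG AAC AGC GCC ACT ATA — ATG at 8, stop TAA at 17 → 12 nt.
Frame 3: CAA ATA TGG TTG CCT AAT GCC GCC GCG ATG ATT ACC TGA ATC CGA ACA GCG CCA CTA TAG — ATG at 30, stop TGA at 39 → 12 nt.
Largest ORF found is 5 codons < 6, so no.

no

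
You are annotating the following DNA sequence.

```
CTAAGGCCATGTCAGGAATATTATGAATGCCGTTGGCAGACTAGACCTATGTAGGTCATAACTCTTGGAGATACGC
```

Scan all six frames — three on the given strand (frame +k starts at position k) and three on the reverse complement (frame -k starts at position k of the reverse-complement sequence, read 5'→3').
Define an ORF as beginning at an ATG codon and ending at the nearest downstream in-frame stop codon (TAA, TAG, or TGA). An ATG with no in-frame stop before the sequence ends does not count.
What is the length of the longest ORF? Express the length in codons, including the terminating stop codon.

13

Reverse complement (5'→3'): GCGTATCTCCAAGAGTTATGACCTACATAGGTCTAGTCTGCCAACGGCATTCATAATATTCCTGACATGGCCTTAG
Frame +1: CTA AGG CCA TGT CAG GAA TAT TAT GAA TGC CGT TGG CAG ACT AGA CCT ATG TAG GTC ATA ACT CTT GGA GAT ACG — ATG at 49, stop TAG at 52 → 6 nt.
Frame +2: TAA GGC CAT GTC AGG AAT ATT ATG AAT GCC GTT GGC AGA CTA GAC CTA TGT AGG TCA TAA CTC TTG GAG ATA CGC — ATG at 23, stop TAA at 59 → 39 nt.
Frame +3: AAG GCC ATG TCA GGA ATA TTA TGA ATG CCG TTG GCA GAC TAG ACC TAT GTA GGT CAT AAC TCT TGG AGA TAC — ATG at 9, stop TGA at 24 → 18 nt; ATG at 27, stop TAG at 42 → 18 nt.
Frame -1: GCG TAT CTC CAA GAG TTA TGA CCT ACA TAG GTC TAG TCT GCC AAC GGC ATT CAT AAT ATT CCT GAC ATG GCC TTA — no ATG→stop ORF.
Frame -2: CGT ATC TCC AAG AGT TAT GAC CTA CAT AGG TCT AGT CTG CCA ACG GCA TTC ATA ATA TTC CTG ACA TGG CCT TAG — no ATG→stop ORF.
Frame -3: GTA TCT CCA AGA GTT ATG ACC TAC ATA GGT CTA GTC TGC CAA CGG CAT TCA TAA TAT TCC TGA CAT GGC CTT — ATG at 18, stop TAA at 54 → 39 nt.
Longest: frame +2, positions 23–61, 39 nt = 13 codons = 12 aa. → 13 codons.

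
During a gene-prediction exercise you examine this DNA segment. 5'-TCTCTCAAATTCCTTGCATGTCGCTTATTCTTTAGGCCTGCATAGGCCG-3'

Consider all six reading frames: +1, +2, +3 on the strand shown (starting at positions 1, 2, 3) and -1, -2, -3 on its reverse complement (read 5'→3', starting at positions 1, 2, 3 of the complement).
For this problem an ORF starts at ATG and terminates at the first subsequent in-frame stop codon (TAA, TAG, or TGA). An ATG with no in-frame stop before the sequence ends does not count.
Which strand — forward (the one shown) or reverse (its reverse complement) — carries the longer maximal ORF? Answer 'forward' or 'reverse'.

Reverse complement (5'→3'): CGGCCTATGCAGGCCTAAAGAATAAGCGACATGCAAGGAATTTGAGAGA
Frame +1: TCT CTC AAA TTC CTT GCA TGT CGC TTA TTC TTT AGG CCT GCA TAG GCC — no ATG→stop ORF.
Frame +2: CTC TCA AAT TCC TTG CAT GTC GCT TAT TCT TTA GGC CTG CAT AGG CCG — no ATG→stop ORF.
Frame +3: TCT CAA ATT CCT TGC ATG TCG CTT ATT CTT TAG GCC TGC ATA GGC — ATG at 18, stop TAG at 33 → 18 nt.
Frame -1: CGG CCT ATG CAG GCC TAA AGA ATA AGC GAC ATG CAA GGA ATT TGA GAG — ATG at 7, stop TAA at 16 → 12 nt; ATG at 31, stop TGA at 43 → 15 nt.
Frame -2: GGC CTA TGC AGG CCT AAA GAA TAA GCG ACA TGC AAG GAA TTT GAG AGA — no ATG→stop ORF.
Frame -3: GCC TAT GCA GGC CTA AAG AAT AAG CGA CAT GCA AGG AAT TTG AGA — no ATG→stop ORF.
Forward-strand max 18 nt; reverse-strand max 15 nt. The forward strand has the longer ORF.

forward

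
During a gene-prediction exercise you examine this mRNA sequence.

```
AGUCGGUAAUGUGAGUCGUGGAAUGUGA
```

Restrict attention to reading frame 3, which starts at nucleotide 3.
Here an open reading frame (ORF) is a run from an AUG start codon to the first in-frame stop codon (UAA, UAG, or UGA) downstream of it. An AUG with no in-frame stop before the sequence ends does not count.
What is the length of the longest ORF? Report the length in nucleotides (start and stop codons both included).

Frame 3: UCG GUA AUG UGA GUC GUG GAA UGU — AUG at 9, stop UGA at 12 → 6 nt.
Longest: frame 3, positions 9–14, 6 nt = 2 codons = 1 aa. → 6 nucleotides.

6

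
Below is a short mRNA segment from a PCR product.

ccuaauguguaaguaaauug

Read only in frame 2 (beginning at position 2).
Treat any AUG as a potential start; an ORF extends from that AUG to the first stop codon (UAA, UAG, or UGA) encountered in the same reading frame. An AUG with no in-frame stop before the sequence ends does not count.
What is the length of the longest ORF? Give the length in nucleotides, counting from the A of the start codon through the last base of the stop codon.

12

Frame 2: CUA AUG UGU AAG UAA AUU — AUG at 5, stop UAA at 14 → 12 nt.
Longest: frame 2, positions 5–16, 12 nt = 4 codons = 3 aa. → 12 nucleotides.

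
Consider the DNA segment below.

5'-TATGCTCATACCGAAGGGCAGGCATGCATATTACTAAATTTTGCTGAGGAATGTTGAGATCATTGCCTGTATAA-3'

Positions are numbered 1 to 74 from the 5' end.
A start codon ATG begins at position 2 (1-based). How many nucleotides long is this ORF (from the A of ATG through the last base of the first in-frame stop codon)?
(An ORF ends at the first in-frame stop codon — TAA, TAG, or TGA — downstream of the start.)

36

Codons from position 2: ATG (2–4), CTC (5–7), ATA (8–10), CCG (11–13), AAG (14–16), GGC (17–19), AGG (20–22), CAT (23–25), GCA (26–28), TAT (29–31), TAC (32–34), TAA (35–37).
TAA is the first in-frame stop; ORF spans 2–37, 36 nucleotides.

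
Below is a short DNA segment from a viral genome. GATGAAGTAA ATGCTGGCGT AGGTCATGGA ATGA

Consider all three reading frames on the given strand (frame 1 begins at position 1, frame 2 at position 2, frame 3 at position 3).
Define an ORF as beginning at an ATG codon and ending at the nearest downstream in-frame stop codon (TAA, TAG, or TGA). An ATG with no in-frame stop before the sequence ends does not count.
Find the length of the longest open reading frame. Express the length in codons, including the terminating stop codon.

4

Frame 1: GAT GAA GTA AAT GCT GGC GTA GGT CAT GGA ATG — no ATG→stop ORF.
Frame 2: ATG AAG TAA ATG CTG GCG TAG GTC ATG GAA TGA — ATG at 2, stop TAA at 8 → 9 nt; ATG at 11, stop TAG at 20 → 12 nt; ATG at 26, stop TGA at 32 → 9 nt.
Frame 3: TGA AGT AAA TGC TGG CGT AGG TCA TGG AAT — no ATG→stop ORF.
Longest: frame 2, positions 11–22, 12 nt = 4 codons = 3 aa. → 4 codons.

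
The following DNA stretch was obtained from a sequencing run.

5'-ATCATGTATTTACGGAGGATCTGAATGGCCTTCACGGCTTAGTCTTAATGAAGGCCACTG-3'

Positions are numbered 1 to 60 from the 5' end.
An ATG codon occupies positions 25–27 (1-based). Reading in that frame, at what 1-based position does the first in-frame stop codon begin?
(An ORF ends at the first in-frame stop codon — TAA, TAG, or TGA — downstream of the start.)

40

Codons from position 25: ATG (25–27), GCC (28–30), TTC (31–33), ACG (34–36), GCT (37–39), TAG (40–42).
TAG is a stop codon; it begins at position 40.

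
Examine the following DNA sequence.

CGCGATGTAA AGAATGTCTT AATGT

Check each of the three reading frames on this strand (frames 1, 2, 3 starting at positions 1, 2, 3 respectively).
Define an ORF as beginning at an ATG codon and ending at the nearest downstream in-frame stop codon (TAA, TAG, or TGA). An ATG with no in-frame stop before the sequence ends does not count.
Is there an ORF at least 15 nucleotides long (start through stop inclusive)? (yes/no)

no

Frame 1: CGC GAT GTA AAG AAT GTC TTA ATG — no ATG→stop ORF.
Frame 2: GCG ATG TAA AGA ATG TCT TAA TGT — ATG at 5, stop TAA at 8 → 6 nt; ATG at 14, stop TAA at 20 → 9 nt.
Frame 3: CGA TGT AAA GAA TGT CTT AAT — no ATG→stop ORF.
Largest ORF found is 9 nucleotides < 15, so no.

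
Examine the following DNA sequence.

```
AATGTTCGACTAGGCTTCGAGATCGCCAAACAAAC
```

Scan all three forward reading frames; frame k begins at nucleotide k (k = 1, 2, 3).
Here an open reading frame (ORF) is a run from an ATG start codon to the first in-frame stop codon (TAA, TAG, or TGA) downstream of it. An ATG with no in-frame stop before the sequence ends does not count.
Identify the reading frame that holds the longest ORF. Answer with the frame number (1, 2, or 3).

Frame 1: AAT GTT CGA CTA GGC TTC GAG ATC GCC AAA CAA — no ATG→stop ORF.
Frame 2: ATG TTC GAC TAG GCT TCG AGA TCG CCA AAC AAA — ATG at 2, stop TAG at 11 → 12 nt.
Frame 3: TGT TCG ACT AGG CTT CGA GAT CGC CAA ACA AAC — no ATG→stop ORF.
Longest ORF is 12 nt in frame 2 (positions 2–13).

2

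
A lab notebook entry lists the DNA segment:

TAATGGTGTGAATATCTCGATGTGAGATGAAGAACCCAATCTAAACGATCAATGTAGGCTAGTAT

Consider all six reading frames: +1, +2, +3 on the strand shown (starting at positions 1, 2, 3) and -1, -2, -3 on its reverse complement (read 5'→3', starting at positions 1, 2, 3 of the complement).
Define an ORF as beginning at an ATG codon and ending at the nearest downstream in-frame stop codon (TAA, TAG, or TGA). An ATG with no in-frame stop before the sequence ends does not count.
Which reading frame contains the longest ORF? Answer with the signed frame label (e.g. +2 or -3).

+3

Reverse complement (5'→3'): ATACTAGCCTACATTGATCGTTTAGATTGGGTTCTTCATCTCACATCGAGATATTCACACCATTA
Frame +1: TAA TGG TGT GAA TAT CTC GAT GTG AGA TGA AGA ACC CAA TCT AAA CGA TCA ATG TAG GCT AGT — ATG at 52, stop TAG at 55 → 6 nt.
Frame +2: AAT GGT GTG AAT ATC TCG ATG TGA GAT GAA GAA CCC AAT CTA AAC GAT CAA TGT AGG CTA GTA — ATG at 20, stop TGA at 23 → 6 nt.
Frame +3: ATG GTG TGA ATA TCT CGA TGT GAG ATG AAG AAC CCA ATC TAA ACG ATC AAT GTA GGC TAG TAT — ATG at 3, stop TGA at 9 → 9 nt; ATG at 27, stop TAA at 42 → 18 nt.
Frame -1: ATA CTA GCC TAC ATT GAT CGT TTA GAT TGG GTT CTT CAT CTC ACA TCG AGA TAT TCA CAC CAT — no ATG→stop ORF.
Frame -2: TAC TAG CCT ACA TTG ATC GTT TAG ATT GGG TTC TTC ATC TCA CAT CGA GAT ATT CAC ACC ATT — no ATG→stop ORF.
Frame -3: ACT AGC CTA CAT TGA TCG TTT AGA TTG GGT TCT TCA TCT CAC ATC GAG ATA TTC ACA CCA TTA — no ATG→stop ORF.
Longest ORF is 18 nt in frame +3 (positions 27–44).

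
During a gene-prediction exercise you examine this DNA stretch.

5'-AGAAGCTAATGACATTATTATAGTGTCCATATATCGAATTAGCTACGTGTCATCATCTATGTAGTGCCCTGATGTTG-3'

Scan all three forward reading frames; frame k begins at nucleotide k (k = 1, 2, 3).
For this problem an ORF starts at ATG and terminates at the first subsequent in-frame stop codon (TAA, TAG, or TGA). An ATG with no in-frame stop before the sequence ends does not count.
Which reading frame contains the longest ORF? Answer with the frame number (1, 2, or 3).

Frame 1: AGA AGC TAA TGA CAT TAT TAT AGT GTC CAT ATA TCG AAT TAG CTA CGT GTC ATC ATC TAT GTA GTG CCC TGA TGT — no ATG→stop ORF.
Frame 2: GAA GCT AAT GAC ATT ATT ATA GTG TCC ATA TAT CGA ATT AGC TAC GTG TCA TCA TCT ATG TAG TGC CCT GAT GTT — ATG at 59, stop TAG at 62 → 6 nt.
Frame 3: AAG CTA ATG ACA TTA TTA TAG TGT CCA TAT ATC GAA TTA GCT ACG TGT CAT CAT CTA TGT AGT GCC CTG ATG TTG — ATG at 9, stop TAG at 21 → 15 nt.
Longest ORF is 15 nt in frame 3 (positions 9–23).

3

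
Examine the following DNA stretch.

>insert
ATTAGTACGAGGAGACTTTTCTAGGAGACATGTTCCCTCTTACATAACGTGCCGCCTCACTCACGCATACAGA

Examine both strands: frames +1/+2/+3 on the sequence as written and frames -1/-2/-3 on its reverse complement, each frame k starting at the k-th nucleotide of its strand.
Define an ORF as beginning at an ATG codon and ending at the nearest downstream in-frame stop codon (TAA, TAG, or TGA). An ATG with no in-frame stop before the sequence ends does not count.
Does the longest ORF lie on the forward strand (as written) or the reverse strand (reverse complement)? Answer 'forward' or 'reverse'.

reverse

Reverse complement (5'→3'): TCTGTATGCGTGAGTGAGGCGGCACGTTATGTAAGAGGGAACATGTCTCCTAGAAAAGTCTCCTCGTACTAAT
Frame +1: ATT AGT ACG AGG AGA CTT TTC TAG GAG ACA TGT TCC CTC TTA CAT AAC GTG CCG CCT CAC TCA CGC ATA CAG — no ATG→stop ORF.
Frame +2: TTA GTA CGA GGA GAC TTT TCT AGG AGA CAT GTT CCC TCT TAC ATA ACG TGC CGC CTC ACT CAC GCA TAC AGA — no ATG→stop ORF.
Frame +3: TAG TAC GAG GAG ACT TTT CTA GGA GAC ATG TTC CCT CTT ACA TAA CGT GCC GCC TCA CTC ACG CAT ACA — ATG at 30, stop TAA at 45 → 18 nt.
Frame -1: TCT GTA TGC GTG AGT GAG GCG GCA CGT TAT GTA AGA GGG AAC ATG TCT CCT AGA AAA GTC TCC TCG TAC TAA — ATG at 43, stop TAA at 70 → 30 nt.
Frame -2: CTG TAT GCG TGA GTG AGG CGG CAC GTT ATG TAA GAG GGA ACA TGT CTC CTA GAA AAG TCT CCT CGT ACT AAT — ATG at 29, stop TAA at 32 → 6 nt.
Frame -3: TGT ATG CGT GAG TGA GGC GGC ACG TTA TGT AAG AGG GAA CAT GTC TCC TAG AAA AGT CTC CTC GTA CTA — ATG at 6, stop TGA at 15 → 12 nt.
Forward-strand max 18 nt; reverse-strand max 30 nt. The reverse strand has the longer ORF.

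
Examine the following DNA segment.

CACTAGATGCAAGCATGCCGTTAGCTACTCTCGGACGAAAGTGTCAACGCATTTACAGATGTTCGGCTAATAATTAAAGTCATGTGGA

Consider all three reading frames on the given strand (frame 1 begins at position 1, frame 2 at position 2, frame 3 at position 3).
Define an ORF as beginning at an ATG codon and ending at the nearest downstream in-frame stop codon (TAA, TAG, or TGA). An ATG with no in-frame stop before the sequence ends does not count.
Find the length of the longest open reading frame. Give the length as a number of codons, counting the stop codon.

Frame 1: CAC TAG ATG CAA GCA TGC CGT TAG CTA CTC TCG GAC GAA AGT GTC AAC GCA TTT ACA GAT GTT CGG CTA ATA ATT AAA GTC ATG TGG — ATG at 7, stop TAG at 22 → 18 nt.
Frame 2: ACT AGA TGC AAG CAT GCC GTT AGC TAC TCT CGG ACG AAA GTG TCA ACG CAT TTA CAG ATG TTC GGC TAA TAA TTA AAG TCA TGT GGA — ATG at 59, stop TAA at 68 → 12 nt.
Frame 3: CTA GAT GCA AGC ATG CCG TTA GCT ACT CTC GGA CGA AAG TGT CAA CGC ATT TAC AGA TGT TCG GCT AAT AAT TAA AGT CAT GTG — ATG at 15, stop TAA at 75 → 63 nt.
Longest: frame 3, positions 15–77, 63 nt = 21 codons = 20 aa. → 21 codons.

21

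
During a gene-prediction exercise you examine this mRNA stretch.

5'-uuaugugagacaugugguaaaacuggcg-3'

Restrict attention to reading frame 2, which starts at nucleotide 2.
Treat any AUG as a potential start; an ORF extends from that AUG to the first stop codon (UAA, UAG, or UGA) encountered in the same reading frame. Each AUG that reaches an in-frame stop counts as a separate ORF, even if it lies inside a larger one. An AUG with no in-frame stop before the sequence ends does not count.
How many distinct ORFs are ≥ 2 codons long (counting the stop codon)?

Frame 2: UAU GUG AGA CAU GUG GUA AAA CUG GCG — no AUG→stop ORF.
No ORF reaches 2 codons. Count = 0.

0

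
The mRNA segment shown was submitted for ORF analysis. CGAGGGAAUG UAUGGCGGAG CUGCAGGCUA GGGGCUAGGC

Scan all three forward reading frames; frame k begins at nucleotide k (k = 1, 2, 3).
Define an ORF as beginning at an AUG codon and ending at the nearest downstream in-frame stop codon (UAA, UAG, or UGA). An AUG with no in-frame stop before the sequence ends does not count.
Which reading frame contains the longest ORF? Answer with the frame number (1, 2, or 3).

Frame 1: CGA GGG AAU GUA UGG CGG AGC UGC AGG CUA GGG GCU AGG — no AUG→stop ORF.
Frame 2: GAG GGA AUG UAU GGC GGA GCU GCA GGC UAG GGG CUA GGC — AUG at 8, stop UAG at 29 → 24 nt.
Frame 3: AGG GAA UGU AUG GCG GAG CUG CAG GCU AGG GGC UAG — AUG at 12, stop UAG at 36 → 27 nt.
Longest ORF is 27 nt in frame 3 (positions 12–38).

3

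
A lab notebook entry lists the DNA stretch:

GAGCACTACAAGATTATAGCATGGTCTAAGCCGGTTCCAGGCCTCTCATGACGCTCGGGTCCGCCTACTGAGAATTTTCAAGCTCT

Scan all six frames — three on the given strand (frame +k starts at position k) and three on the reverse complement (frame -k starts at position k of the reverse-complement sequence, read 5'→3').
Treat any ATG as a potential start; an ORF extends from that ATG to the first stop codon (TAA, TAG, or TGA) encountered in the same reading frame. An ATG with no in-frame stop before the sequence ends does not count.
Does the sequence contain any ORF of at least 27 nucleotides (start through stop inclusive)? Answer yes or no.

no

Reverse complement (5'→3'): AGAGCTTGAAAATTCTCAGTAGGCGGACCCGAGCGTCATGAGAGGCCTGGAACCGGCTTAGACCATGCTATAATCTTGTAGTGCTC
Frame +1: GAG CAC TAC AAG ATT ATA GCA TGG TCT AAG CCG GTT CCA GGC CTC TCA TGA CGC TCG GGT CCG CCT ACT GAG AAT TTT CAA GCT — no ATG→stop ORF.
Frame +2: AGC ACT ACA AGA TTA TAG CAT GGT CTA AGC CGG TTC CAG GCC TCT CAT GAC GCT CGG GTC CGC CTA CTG AGA ATT TTC AAG CTC — no ATG→stop ORF.
Frame +3: GCA CTA CAA GAT TAT AGC ATG GTC TAA GCC GGT TCC AGG CCT CTC ATG ACG CTC GGG TCC GCC TAC TGA GAA TTT TCA AGC TCT — ATG at 21, stop TAA at 27 → 9 nt; ATG at 48, stop TGA at 69 → 24 nt.
Frame -1: AGA GCT TGA AAA TTC TCA GTA GGC GGA CCC GAG CGT CAT GAG AGG CCT GGA ACC GGC TTA GAC CAT GCT ATA ATC TTG TAG TGC — no ATG→stop ORF.
Frame -2: GAG CTT GAA AAT TCT CAG TAG GCG GAC CCG AGC GTC ATG AGA GGC CTG GAA CCG GCT TAG ACC ATG CTA TAA TCT TGT AGT GCT — ATG at 38, stop TAG at 59 → 24 nt; ATG at 65, stop TAA at 71 → 9 nt.
Frame -3: AGC TTG AAA ATT CTC AGT AGG CGG ACC CGA GCG TCA TGA GAG GCC TGG AAC CGG CTT AGA CCA TGC TAT AAT CTT GTA GTG CTC — no ATG→stop ORF.
Largest ORF found is 24 nucleotides < 27, so no.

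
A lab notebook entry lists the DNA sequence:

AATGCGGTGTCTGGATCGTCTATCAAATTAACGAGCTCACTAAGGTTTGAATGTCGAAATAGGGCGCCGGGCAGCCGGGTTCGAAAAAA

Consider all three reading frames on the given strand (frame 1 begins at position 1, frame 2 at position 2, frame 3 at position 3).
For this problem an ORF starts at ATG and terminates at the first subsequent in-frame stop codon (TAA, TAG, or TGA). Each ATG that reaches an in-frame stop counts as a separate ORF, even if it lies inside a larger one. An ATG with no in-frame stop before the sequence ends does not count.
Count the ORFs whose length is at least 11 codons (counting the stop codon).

Frame 1: AAT GCG GTG TCT GGA TCG TCT ATC AAA TTA ACG AGC TCA CTA AGG TTT GAA TGT CGA AAT AGG GCG CCG GGC AGC CGG GTT CGA AAA — no ATG→stop ORF.
Frame 2: ATG CGG TGT CTG GAT CGT CTA TCA AAT TAA CGA GCT CAC TAA GGT TTG AAT GTC GAA ATA GGG CGC CGG GCA GCC GGG TTC GAA AAA — ATG at 2, stop TAA at 29 → 30 nt.
Frame 3: TGC GGT GTC TGG ATC GTC TAT CAA ATT AAC GAG CTC ACT AAG GTT TGA ATG TCG AAA TAG GGC GCC GGG CAG CCG GGT TCG AAA AAA — ATG at 51, stop TAG at 60 → 12 nt.
No ORF reaches 11 codons. Count = 0.

0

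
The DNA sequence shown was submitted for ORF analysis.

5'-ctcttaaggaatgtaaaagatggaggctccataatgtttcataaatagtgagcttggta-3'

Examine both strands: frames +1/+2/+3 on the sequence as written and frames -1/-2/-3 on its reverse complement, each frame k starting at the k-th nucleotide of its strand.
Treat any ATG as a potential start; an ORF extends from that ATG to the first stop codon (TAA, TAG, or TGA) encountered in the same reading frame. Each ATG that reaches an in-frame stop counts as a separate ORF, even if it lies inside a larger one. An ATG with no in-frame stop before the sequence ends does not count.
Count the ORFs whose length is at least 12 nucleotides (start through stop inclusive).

3

Reverse complement (5'→3'): TACCAAGCTCACTATTTATGAAACATTATGGAGCCTCCATCTTTTACATTCCTTAAGAG
Frame +1: CTC TTA AGG AAT GTA AAA GAT GGA GGC TCC ATA ATG TTT CAT AAA TAG TGA GCT TGG — ATG at 34, stop TAG at 46 → 15 nt.
Frame +2: TCT TAA GGA ATG TAA AAG ATG GAG GCT CCA TAA TGT TTC ATA AAT AGT GAG CTT GGT — ATG at 11, stop TAA at 14 → 6 nt; ATG at 20, stop TAA at 32 → 15 nt.
Frame +3: CTT AAG GAA TGT AAA AGA TGG AGG CTC CAT AAT GTT TCA TAA ATA GTG AGC TTG GTA — no ATG→stop ORF.
Frame -1: TAC CAA GCT CAC TAT TTA TGA AAC ATT ATG GAG CCT CCA TCT TTT ACA TTC CTT AAG — no ATG→stop ORF.
Frame -2: ACC AAG CTC ACT ATT TAT GAA ACA TTA TGG AGC CTC CAT CTT TTA CAT TCC TTA AGA — no ATG→stop ORF.
Frame -3: CCA AGC TCA CTA TTT ATG AAA CAT TAT GGA GCC TCC ATC TTT TAC ATT CCT TAA GAG — ATG at 18, stop TAA at 54 → 39 nt.
ORFs ≥ 12 nucleotides: frame +1 34–48 (15 nucleotides), frame +2 20–34 (15 nucleotides), frame -3 18–56 (39 nucleotides). Count = 3.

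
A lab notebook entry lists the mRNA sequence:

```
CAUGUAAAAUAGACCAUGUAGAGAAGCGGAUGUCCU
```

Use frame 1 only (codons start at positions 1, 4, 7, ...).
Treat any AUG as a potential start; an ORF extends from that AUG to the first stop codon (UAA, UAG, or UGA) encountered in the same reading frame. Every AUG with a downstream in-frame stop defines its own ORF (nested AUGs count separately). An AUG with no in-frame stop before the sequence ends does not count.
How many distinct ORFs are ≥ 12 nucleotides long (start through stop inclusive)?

Frame 1: CAU GUA AAA UAG ACC AUG UAG AGA AGC GGA UGU CCU — AUG at 16, stop UAG at 19 → 6 nt.
No ORF reaches 12 nucleotides. Count = 0.

0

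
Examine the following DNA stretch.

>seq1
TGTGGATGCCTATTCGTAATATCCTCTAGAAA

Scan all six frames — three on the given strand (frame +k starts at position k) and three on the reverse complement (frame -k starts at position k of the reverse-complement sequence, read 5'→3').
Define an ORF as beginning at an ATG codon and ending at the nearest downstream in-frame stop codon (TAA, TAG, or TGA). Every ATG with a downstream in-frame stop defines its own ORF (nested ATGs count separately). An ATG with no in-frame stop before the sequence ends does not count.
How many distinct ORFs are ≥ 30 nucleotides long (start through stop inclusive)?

Reverse complement (5'→3'): TTTCTAGAGGATATTACGAATAGGCATCCACA
Frame +1: TGT GGA TGC CTA TTC GTA ATA TCC TCT AGA — no ATG→stop ORF.
Frame +2: GTG GAT GCC TAT TCG TAA TAT CCT CTA GAA — no ATG→stop ORF.
Frame +3: TGG ATG CCT ATT CGT AAT ATC CTC TAG AAA — ATG at 6, stop TAG at 27 → 24 nt.
Frame -1: TTT CTA GAG GAT ATT ACG AAT AGG CAT CCA — no ATG→stop ORF.
Frame -2: TTC TAG AGG ATA TTA CGA ATA GGC ATC CAC — no ATG→stop ORF.
Frame -3: TCT AGA GGA TAT TAC GAA TAG GCA TCC ACA — no ATG→stop ORF.
No ORF reaches 30 nucleotides. Count = 0.

0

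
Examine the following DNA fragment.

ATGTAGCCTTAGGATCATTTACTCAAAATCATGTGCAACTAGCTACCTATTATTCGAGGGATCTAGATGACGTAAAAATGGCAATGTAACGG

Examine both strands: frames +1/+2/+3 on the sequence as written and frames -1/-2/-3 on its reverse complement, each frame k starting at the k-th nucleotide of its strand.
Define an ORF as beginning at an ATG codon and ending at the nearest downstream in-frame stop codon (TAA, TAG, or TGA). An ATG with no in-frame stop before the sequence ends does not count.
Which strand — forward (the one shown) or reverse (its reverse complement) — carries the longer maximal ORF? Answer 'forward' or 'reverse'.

reverse

Reverse complement (5'→3'): CCGTTACATTGCCATTTTTACGTCATCTAGATCCCTCGAATAATAGGTAGCTAGTTGCACATGATTTTGAGTAAATGATCCTAAGGCTACAT
Frame +1: ATG TAG CCT TAG GAT CAT TTA CTC AAA ATC ATG TGC AAC TAG CTA CCT ATT ATT CGA GGG ATC TAG ATG ACG TAA AAA TGG CAA TGT AAC — ATG at 1, stop TAG at 4 → 6 nt; ATG at 31, stop TAG at 40 → 12 nt; ATG at 67, stop TAA at 73 → 9 nt.
Frame +2: TGT AGC CTT AGG ATC ATT TAC TCA AAA TCA TGT GCA ACT AGC TAC CTA TTA TTC GAG GGA TCT AGA TGA CGT AAA AAT GGC AAT GTA ACG — no ATG→stop ORF.
Frame +3: GTA GCC TTA GGA TCA TTT ACT CAA AAT CAT GTG CAA CTA GCT ACC TAT TAT TCG AGG GAT CTA GAT GAC GTA AAA ATG GCA ATG TAA CGG — ATG at 78, stop TAA at 87 → 12 nt; ATG at 84, stop TAA at 87 → 6 nt.
Frame -1: CCG TTA CAT TGC CAT TTT TAC GTC ATC TAG ATC CCT CGA ATA ATA GGT AGC TAG TTG CAC ATG ATT TTG AGT AAA TGA TCC TAA GGC TAC — ATG at 61, stop TGA at 76 → 18 nt.
Frame -2: CGT TAC ATT GCC ATT TTT ACG TCA TCT AGA TCC CTC GAA TAA TAG GTA GCT AGT TGC ACA TGA TTT TGA GTA AAT GAT CCT AAG GCT ACA — no ATG→stop ORF.
Frame -3: GTT ACA TTG CCA TTT TTA CGT CAT CTA GAT CCC TCG AAT AAT AGG TAG CTA GTT GCA CAT GAT TTT GAG TAA ATG ATC CTA AGG CTA CAT — no ATG→stop ORF.
Forward-strand max 12 nt; reverse-strand max 18 nt. The reverse strand has the longer ORF.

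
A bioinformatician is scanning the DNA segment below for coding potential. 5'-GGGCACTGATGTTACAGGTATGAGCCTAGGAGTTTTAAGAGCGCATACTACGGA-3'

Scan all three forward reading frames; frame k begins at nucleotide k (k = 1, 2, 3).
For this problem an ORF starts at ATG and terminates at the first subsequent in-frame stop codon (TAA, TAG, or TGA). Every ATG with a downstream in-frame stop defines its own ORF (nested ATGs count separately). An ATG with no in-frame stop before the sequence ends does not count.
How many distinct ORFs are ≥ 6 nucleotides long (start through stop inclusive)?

Frame 1: GGG CAC TGA TGT TAC AGG TAT GAG CCT AGG AGT TTT AAG AGC GCA TAC TAC GGA — no ATG→stop ORF.
Frame 2: GGC ACT GAT GTT ACA GGT ATG AGC CTA GGA GTT TTA AGA GCG CAT ACT ACG — no ATG→stop ORF.
Frame 3: GCA CTG ATG TTA CAG GTA TGA GCC TAG GAG TTT TAA GAG CGC ATA CTA CGG — ATG at 9, stop TGA at 21 → 15 nt.
ORFs ≥ 6 nucleotides: frame 3 9–23 (15 nucleotides). Count = 1.

1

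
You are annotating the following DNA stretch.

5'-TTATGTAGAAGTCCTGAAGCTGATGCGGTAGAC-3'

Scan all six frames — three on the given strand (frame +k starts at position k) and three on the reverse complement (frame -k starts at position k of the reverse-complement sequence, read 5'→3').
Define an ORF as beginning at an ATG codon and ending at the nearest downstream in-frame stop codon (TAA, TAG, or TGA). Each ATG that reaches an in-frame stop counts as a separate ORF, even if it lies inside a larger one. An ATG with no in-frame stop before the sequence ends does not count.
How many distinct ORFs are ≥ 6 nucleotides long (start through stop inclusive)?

Reverse complement (5'→3'): GTCTACCGCATCAGCTTCAGGACTTCTACATAA
Frame +1: TTA TGT AGA AGT CCT GAA GCT GAT GCG GTA GAC — no ATG→stop ORF.
Frame +2: TAT GTA GAA GTC CTG AAG CTG ATG CGG TAG — ATG at 23, stop TAG at 29 → 9 nt.
Frame +3: ATG TAG AAG TCC TGA AGC TGA TGC GGT AGA — ATG at 3, stop TAG at 6 → 6 nt.
Frame -1: GTC TAC CGC ATC AGC TTC AGG ACT TCT ACA TAA — no ATG→stop ORF.
Frame -2: TCT ACC GCA TCA GCT TCA GGA CTT CTA CAT — no ATG→stop ORF.
Frame -3: CTA CCG CAT CAG CTT CAG GAC TTC TAC ATA — no ATG→stop ORF.
ORFs ≥ 6 nucleotides: frame +2 23–31 (9 nucleotides), frame +3 3–8 (6 nucleotides). Count = 2.

2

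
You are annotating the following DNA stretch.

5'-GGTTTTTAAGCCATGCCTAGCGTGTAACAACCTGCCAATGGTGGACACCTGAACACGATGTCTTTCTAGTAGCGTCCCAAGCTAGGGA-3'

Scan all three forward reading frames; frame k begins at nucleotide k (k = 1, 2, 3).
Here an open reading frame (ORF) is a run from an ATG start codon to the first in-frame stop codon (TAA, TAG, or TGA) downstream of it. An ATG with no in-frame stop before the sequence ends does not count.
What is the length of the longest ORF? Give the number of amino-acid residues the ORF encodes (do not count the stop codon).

4

Frame 1: GGT TTT TAA GCC ATG CCT AGC GTG TAA CAA CCT GCC AAT GGT GGA CAC CTG AAC ACG ATG TCT TTC TAG TAG CGT CCC AAG CTA GGG — ATG at 13, stop TAA at 25 → 15 nt; ATG at 58, stop TAG at 67 → 12 nt.
Frame 2: GTT TTT AAG CCA TGC CTA GCG TGT AAC AAC CTG CCA ATG GTG GAC ACC TGA ACA CGA TGT CTT TCT AGT AGC GTC CCA AGC TAG GGA — ATG at 38, stop TGA at 50 → 15 nt.
Frame 3: TTT TTA AGC CAT GCC TAG CGT GTA ACA ACC TGC CAA TGG TGG ACA CCT GAA CAC GAT GTC TTT CTA GTA GCG TCC CAA GCT AGG — no ATG→stop ORF.
Longest: frame 1, positions 13–27, 15 nt = 5 codons = 4 aa. → 4 amino acids.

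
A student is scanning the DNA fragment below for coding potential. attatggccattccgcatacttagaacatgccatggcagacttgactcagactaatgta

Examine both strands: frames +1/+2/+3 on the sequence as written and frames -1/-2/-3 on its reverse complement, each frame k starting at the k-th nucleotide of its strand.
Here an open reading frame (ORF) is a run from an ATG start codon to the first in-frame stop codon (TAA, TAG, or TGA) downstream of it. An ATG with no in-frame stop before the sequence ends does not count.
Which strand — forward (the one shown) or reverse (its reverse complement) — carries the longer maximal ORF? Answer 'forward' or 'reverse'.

reverse

Reverse complement (5'→3'): TACATTAGTCTGAGTCAAGTCTGCCATGGCATGTTCTAAGTATGCGGAATGGCCATAAT
Frame +1: ATT ATG GCC ATT CCG CAT ACT TAG AAC ATG CCA TGG CAG ACT TGA CTC AGA CTA ATG — ATG at 4, stop TAG at 22 → 21 nt; ATG at 28, stop TGA at 43 → 18 nt.
Frame +2: TTA TGG CCA TTC CGC ATA CTT AGA ACA TGC CAT GGC AGA CTT GAC TCA GAC TAA TGT — no ATG→stop ORF.
Frame +3: TAT GGC CAT TCC GCA TAC TTA GAA CAT GCC ATG GCA GAC TTG ACT CAG ACT AAT GTA — no ATG→stop ORF.
Frame -1: TAC ATT AGT CTG AGT CAA GTC TGC CAT GGC ATG TTC TAA GTA TGC GGA ATG GCC ATA — ATG at 31, stop TAA at 37 → 9 nt.
Frame -2: ACA TTA GTC TGA GTC AAG TCT GCC ATG GCA TGT TCT AAG TAT GCG GAA TGG CCA TAA — ATG at 26, stop TAA at 56 → 33 nt.
Frame -3: CAT TAG TCT GAG TCA AGT CTG CCA TGG CAT GTT CTA AGT ATG CGG AAT GGC CAT AAT — no ATG→stop ORF.
Forward-strand max 21 nt; reverse-strand max 33 nt. The reverse strand has the longer ORF.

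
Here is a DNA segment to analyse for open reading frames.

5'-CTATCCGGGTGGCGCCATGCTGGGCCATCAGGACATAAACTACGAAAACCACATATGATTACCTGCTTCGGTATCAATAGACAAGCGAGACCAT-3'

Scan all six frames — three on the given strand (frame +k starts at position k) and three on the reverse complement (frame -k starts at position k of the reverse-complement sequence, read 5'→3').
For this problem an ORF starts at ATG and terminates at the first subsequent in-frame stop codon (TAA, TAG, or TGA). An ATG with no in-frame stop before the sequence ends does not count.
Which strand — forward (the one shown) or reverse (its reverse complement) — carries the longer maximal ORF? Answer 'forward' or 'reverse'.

Reverse complement (5'→3'): ATGGTCTCGCTTGTCTATTGATACCGAAGCAGGTAATCATATGTGGTTTTCGTAGTTTATGTCCTGATGGCCCAGCATGGCGCCACCCGGATAG
Frame +1: CTA TCC GGG TGG CGC CAT GCT GGG CCA TCA GGA CAT AAA CTA CGA AAA CCA CAT ATG ATT ACC TGC TTC GGT ATC AAT AGA CAA GCG AGA CCA — no ATG→stop ORF.
Frame +2: TAT CCG GGT GGC GCC ATG CTG GGC CAT CAG GAC ATA AAC TAC GAA AAC CAC ATA TGA TTA CCT GCT TCG GTA TCA ATA GAC AAG CGA GAC CAT — ATG at 17, stop TGA at 56 → 42 nt.
Frame +3: ATC CGG GTG GCG CCA TGC TGG GCC ATC AGG ACA TAA ACT ACG AAA ACC ACA TAT GAT TAC CTG CTT CGG TAT CAA TAG ACA AGC GAG ACC — no ATG→stop ORF.
Frame -1: ATG GTC TCG CTT GTC TAT TGA TAC CGA AGC AGG TAA TCA TAT GTG GTT TTC GTA GTT TAT GTC CTG ATG GCC CAG CAT GGC GCC ACC CGG ATA — ATG at 1, stop TGA at 19 → 21 nt.
Frame -2: TGG TCT CGC TTG TCT ATT GAT ACC GAA GCA GGT AAT CAT ATG TGG TTT TCG TAG TTT ATG TCC TGA TGG CCC AGC ATG GCG CCA CCC GGA TAG — ATG at 41, stop TAG at 53 → 15 nt; ATG at 59, stop TGA at 65 → 9 nt; ATG at 77, stop TAG at 92 → 18 nt.
Frame -3: GGT CTC GCT TGT CTA TTG ATA CCG AAG CAG GTA ATC ATA TGT GGT TTT CGT AGT TTA TGT CCT GAT GGC CCA GCA TGG CGC CAC CCG GAT — no ATG→stop ORF.
Forward-strand max 42 nt; reverse-strand max 21 nt. The forward strand has the longer ORF.

forward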